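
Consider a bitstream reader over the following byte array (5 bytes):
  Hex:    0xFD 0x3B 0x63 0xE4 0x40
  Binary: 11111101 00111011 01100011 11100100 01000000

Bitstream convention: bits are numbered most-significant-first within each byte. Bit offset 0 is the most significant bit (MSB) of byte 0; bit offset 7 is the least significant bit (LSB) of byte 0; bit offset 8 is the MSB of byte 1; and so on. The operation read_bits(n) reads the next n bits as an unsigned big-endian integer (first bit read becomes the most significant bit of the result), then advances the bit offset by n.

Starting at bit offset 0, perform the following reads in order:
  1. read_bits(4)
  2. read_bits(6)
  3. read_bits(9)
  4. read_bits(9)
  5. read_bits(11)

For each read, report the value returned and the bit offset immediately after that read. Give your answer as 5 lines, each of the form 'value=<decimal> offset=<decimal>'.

Answer: value=15 offset=4
value=52 offset=10
value=475 offset=19
value=62 offset=28
value=544 offset=39

Derivation:
Read 1: bits[0:4] width=4 -> value=15 (bin 1111); offset now 4 = byte 0 bit 4; 36 bits remain
Read 2: bits[4:10] width=6 -> value=52 (bin 110100); offset now 10 = byte 1 bit 2; 30 bits remain
Read 3: bits[10:19] width=9 -> value=475 (bin 111011011); offset now 19 = byte 2 bit 3; 21 bits remain
Read 4: bits[19:28] width=9 -> value=62 (bin 000111110); offset now 28 = byte 3 bit 4; 12 bits remain
Read 5: bits[28:39] width=11 -> value=544 (bin 01000100000); offset now 39 = byte 4 bit 7; 1 bits remain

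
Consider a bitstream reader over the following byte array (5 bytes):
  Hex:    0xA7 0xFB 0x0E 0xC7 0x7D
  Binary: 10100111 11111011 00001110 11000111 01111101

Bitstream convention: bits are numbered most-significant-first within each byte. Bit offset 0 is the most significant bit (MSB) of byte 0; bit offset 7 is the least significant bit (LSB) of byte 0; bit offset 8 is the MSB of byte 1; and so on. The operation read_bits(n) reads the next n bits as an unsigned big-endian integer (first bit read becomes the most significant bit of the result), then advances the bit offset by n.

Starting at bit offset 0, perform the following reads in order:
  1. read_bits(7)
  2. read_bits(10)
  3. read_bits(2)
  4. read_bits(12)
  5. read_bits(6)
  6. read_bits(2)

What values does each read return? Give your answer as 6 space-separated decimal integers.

Answer: 83 1014 0 1891 47 2

Derivation:
Read 1: bits[0:7] width=7 -> value=83 (bin 1010011); offset now 7 = byte 0 bit 7; 33 bits remain
Read 2: bits[7:17] width=10 -> value=1014 (bin 1111110110); offset now 17 = byte 2 bit 1; 23 bits remain
Read 3: bits[17:19] width=2 -> value=0 (bin 00); offset now 19 = byte 2 bit 3; 21 bits remain
Read 4: bits[19:31] width=12 -> value=1891 (bin 011101100011); offset now 31 = byte 3 bit 7; 9 bits remain
Read 5: bits[31:37] width=6 -> value=47 (bin 101111); offset now 37 = byte 4 bit 5; 3 bits remain
Read 6: bits[37:39] width=2 -> value=2 (bin 10); offset now 39 = byte 4 bit 7; 1 bits remain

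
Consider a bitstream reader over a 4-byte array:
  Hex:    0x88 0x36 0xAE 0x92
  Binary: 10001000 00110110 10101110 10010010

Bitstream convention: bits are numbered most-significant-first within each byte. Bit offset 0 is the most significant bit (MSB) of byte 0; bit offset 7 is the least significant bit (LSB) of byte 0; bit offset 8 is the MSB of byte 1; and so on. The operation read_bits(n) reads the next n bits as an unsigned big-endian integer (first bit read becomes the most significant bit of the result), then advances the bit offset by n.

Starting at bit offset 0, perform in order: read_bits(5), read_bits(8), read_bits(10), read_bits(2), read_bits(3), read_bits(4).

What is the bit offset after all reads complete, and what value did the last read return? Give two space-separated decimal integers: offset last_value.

Read 1: bits[0:5] width=5 -> value=17 (bin 10001); offset now 5 = byte 0 bit 5; 27 bits remain
Read 2: bits[5:13] width=8 -> value=6 (bin 00000110); offset now 13 = byte 1 bit 5; 19 bits remain
Read 3: bits[13:23] width=10 -> value=855 (bin 1101010111); offset now 23 = byte 2 bit 7; 9 bits remain
Read 4: bits[23:25] width=2 -> value=1 (bin 01); offset now 25 = byte 3 bit 1; 7 bits remain
Read 5: bits[25:28] width=3 -> value=1 (bin 001); offset now 28 = byte 3 bit 4; 4 bits remain
Read 6: bits[28:32] width=4 -> value=2 (bin 0010); offset now 32 = byte 4 bit 0; 0 bits remain

Answer: 32 2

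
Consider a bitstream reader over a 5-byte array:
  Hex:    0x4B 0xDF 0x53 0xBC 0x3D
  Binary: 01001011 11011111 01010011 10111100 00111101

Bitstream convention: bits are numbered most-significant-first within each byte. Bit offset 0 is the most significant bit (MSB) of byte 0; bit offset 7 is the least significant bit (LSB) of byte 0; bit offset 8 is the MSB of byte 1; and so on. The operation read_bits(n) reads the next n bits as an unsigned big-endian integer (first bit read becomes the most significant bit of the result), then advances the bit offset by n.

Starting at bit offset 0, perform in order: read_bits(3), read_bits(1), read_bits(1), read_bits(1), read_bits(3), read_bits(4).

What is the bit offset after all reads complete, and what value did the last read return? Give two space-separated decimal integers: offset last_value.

Answer: 13 11

Derivation:
Read 1: bits[0:3] width=3 -> value=2 (bin 010); offset now 3 = byte 0 bit 3; 37 bits remain
Read 2: bits[3:4] width=1 -> value=0 (bin 0); offset now 4 = byte 0 bit 4; 36 bits remain
Read 3: bits[4:5] width=1 -> value=1 (bin 1); offset now 5 = byte 0 bit 5; 35 bits remain
Read 4: bits[5:6] width=1 -> value=0 (bin 0); offset now 6 = byte 0 bit 6; 34 bits remain
Read 5: bits[6:9] width=3 -> value=7 (bin 111); offset now 9 = byte 1 bit 1; 31 bits remain
Read 6: bits[9:13] width=4 -> value=11 (bin 1011); offset now 13 = byte 1 bit 5; 27 bits remain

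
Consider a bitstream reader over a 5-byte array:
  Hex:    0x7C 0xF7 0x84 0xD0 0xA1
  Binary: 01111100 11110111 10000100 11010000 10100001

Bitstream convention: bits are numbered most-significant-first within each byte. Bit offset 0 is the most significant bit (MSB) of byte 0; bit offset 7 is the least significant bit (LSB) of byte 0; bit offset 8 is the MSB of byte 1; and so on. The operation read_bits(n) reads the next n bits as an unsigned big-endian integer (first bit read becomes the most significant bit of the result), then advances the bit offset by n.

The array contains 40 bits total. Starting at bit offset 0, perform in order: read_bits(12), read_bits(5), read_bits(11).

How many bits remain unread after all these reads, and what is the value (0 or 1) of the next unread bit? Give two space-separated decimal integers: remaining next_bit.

Answer: 12 0

Derivation:
Read 1: bits[0:12] width=12 -> value=1999 (bin 011111001111); offset now 12 = byte 1 bit 4; 28 bits remain
Read 2: bits[12:17] width=5 -> value=15 (bin 01111); offset now 17 = byte 2 bit 1; 23 bits remain
Read 3: bits[17:28] width=11 -> value=77 (bin 00001001101); offset now 28 = byte 3 bit 4; 12 bits remain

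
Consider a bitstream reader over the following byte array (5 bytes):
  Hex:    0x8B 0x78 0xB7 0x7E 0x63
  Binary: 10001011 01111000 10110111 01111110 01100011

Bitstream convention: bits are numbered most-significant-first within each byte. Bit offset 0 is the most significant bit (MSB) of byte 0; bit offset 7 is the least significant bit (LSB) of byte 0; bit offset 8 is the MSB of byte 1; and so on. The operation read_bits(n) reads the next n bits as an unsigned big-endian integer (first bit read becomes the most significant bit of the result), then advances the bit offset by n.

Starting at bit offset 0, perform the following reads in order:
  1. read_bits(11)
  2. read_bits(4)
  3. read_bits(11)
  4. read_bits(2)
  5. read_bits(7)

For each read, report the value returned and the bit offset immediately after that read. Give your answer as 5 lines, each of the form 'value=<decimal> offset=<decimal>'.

Answer: value=1115 offset=11
value=12 offset=15
value=733 offset=26
value=3 offset=28
value=115 offset=35

Derivation:
Read 1: bits[0:11] width=11 -> value=1115 (bin 10001011011); offset now 11 = byte 1 bit 3; 29 bits remain
Read 2: bits[11:15] width=4 -> value=12 (bin 1100); offset now 15 = byte 1 bit 7; 25 bits remain
Read 3: bits[15:26] width=11 -> value=733 (bin 01011011101); offset now 26 = byte 3 bit 2; 14 bits remain
Read 4: bits[26:28] width=2 -> value=3 (bin 11); offset now 28 = byte 3 bit 4; 12 bits remain
Read 5: bits[28:35] width=7 -> value=115 (bin 1110011); offset now 35 = byte 4 bit 3; 5 bits remain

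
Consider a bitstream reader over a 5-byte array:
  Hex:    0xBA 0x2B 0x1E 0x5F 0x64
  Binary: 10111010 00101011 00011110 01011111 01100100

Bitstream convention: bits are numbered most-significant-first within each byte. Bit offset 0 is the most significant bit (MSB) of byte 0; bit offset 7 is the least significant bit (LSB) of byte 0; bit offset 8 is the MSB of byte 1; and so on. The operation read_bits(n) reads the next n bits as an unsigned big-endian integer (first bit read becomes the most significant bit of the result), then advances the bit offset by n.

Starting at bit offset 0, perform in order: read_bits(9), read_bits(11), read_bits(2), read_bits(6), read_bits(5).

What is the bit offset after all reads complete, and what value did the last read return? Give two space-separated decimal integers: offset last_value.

Answer: 33 30

Derivation:
Read 1: bits[0:9] width=9 -> value=372 (bin 101110100); offset now 9 = byte 1 bit 1; 31 bits remain
Read 2: bits[9:20] width=11 -> value=689 (bin 01010110001); offset now 20 = byte 2 bit 4; 20 bits remain
Read 3: bits[20:22] width=2 -> value=3 (bin 11); offset now 22 = byte 2 bit 6; 18 bits remain
Read 4: bits[22:28] width=6 -> value=37 (bin 100101); offset now 28 = byte 3 bit 4; 12 bits remain
Read 5: bits[28:33] width=5 -> value=30 (bin 11110); offset now 33 = byte 4 bit 1; 7 bits remain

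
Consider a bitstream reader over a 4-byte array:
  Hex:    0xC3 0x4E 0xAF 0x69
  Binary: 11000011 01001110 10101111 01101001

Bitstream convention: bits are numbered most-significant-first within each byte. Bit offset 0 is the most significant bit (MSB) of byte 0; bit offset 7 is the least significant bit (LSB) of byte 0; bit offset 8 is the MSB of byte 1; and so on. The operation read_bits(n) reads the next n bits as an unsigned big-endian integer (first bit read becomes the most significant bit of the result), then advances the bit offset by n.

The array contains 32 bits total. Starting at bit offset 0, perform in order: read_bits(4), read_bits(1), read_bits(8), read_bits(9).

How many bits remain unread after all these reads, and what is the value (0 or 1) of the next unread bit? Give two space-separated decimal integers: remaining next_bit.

Read 1: bits[0:4] width=4 -> value=12 (bin 1100); offset now 4 = byte 0 bit 4; 28 bits remain
Read 2: bits[4:5] width=1 -> value=0 (bin 0); offset now 5 = byte 0 bit 5; 27 bits remain
Read 3: bits[5:13] width=8 -> value=105 (bin 01101001); offset now 13 = byte 1 bit 5; 19 bits remain
Read 4: bits[13:22] width=9 -> value=427 (bin 110101011); offset now 22 = byte 2 bit 6; 10 bits remain

Answer: 10 1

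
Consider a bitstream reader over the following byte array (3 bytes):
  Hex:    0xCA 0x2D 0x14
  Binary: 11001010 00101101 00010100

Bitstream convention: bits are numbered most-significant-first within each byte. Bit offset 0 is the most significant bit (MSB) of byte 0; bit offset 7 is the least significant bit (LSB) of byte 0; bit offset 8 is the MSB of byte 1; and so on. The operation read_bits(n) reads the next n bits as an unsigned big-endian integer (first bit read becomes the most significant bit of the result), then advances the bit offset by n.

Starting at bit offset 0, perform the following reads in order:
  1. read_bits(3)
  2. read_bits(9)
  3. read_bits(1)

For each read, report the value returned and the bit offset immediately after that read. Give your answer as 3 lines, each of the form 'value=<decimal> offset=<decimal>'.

Answer: value=6 offset=3
value=162 offset=12
value=1 offset=13

Derivation:
Read 1: bits[0:3] width=3 -> value=6 (bin 110); offset now 3 = byte 0 bit 3; 21 bits remain
Read 2: bits[3:12] width=9 -> value=162 (bin 010100010); offset now 12 = byte 1 bit 4; 12 bits remain
Read 3: bits[12:13] width=1 -> value=1 (bin 1); offset now 13 = byte 1 bit 5; 11 bits remain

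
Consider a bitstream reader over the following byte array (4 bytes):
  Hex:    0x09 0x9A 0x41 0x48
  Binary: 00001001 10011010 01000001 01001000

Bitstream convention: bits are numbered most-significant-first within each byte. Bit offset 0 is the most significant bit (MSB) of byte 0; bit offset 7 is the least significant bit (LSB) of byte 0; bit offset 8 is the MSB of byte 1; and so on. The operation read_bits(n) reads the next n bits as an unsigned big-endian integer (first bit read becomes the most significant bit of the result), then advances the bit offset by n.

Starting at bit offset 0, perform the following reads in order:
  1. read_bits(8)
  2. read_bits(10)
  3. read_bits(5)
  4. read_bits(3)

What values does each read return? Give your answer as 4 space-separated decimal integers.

Read 1: bits[0:8] width=8 -> value=9 (bin 00001001); offset now 8 = byte 1 bit 0; 24 bits remain
Read 2: bits[8:18] width=10 -> value=617 (bin 1001101001); offset now 18 = byte 2 bit 2; 14 bits remain
Read 3: bits[18:23] width=5 -> value=0 (bin 00000); offset now 23 = byte 2 bit 7; 9 bits remain
Read 4: bits[23:26] width=3 -> value=5 (bin 101); offset now 26 = byte 3 bit 2; 6 bits remain

Answer: 9 617 0 5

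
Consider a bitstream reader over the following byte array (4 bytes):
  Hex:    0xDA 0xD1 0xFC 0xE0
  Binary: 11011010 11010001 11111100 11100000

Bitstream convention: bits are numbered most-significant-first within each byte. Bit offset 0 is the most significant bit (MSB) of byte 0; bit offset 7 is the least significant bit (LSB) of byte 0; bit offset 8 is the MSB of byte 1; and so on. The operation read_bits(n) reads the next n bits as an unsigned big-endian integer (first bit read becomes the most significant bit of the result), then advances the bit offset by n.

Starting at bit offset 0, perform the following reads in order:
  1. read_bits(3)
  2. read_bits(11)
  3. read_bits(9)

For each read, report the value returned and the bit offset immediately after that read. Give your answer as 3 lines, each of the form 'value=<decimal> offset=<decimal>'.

Read 1: bits[0:3] width=3 -> value=6 (bin 110); offset now 3 = byte 0 bit 3; 29 bits remain
Read 2: bits[3:14] width=11 -> value=1716 (bin 11010110100); offset now 14 = byte 1 bit 6; 18 bits remain
Read 3: bits[14:23] width=9 -> value=254 (bin 011111110); offset now 23 = byte 2 bit 7; 9 bits remain

Answer: value=6 offset=3
value=1716 offset=14
value=254 offset=23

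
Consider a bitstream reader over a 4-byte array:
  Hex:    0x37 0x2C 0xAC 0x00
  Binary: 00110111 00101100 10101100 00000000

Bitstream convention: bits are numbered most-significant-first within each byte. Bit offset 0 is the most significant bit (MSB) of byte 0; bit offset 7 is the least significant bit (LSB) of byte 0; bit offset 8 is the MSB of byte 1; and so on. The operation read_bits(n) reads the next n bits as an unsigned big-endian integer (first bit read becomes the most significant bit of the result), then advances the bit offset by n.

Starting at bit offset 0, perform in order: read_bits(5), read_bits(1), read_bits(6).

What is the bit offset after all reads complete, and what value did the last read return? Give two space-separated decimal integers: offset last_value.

Read 1: bits[0:5] width=5 -> value=6 (bin 00110); offset now 5 = byte 0 bit 5; 27 bits remain
Read 2: bits[5:6] width=1 -> value=1 (bin 1); offset now 6 = byte 0 bit 6; 26 bits remain
Read 3: bits[6:12] width=6 -> value=50 (bin 110010); offset now 12 = byte 1 bit 4; 20 bits remain

Answer: 12 50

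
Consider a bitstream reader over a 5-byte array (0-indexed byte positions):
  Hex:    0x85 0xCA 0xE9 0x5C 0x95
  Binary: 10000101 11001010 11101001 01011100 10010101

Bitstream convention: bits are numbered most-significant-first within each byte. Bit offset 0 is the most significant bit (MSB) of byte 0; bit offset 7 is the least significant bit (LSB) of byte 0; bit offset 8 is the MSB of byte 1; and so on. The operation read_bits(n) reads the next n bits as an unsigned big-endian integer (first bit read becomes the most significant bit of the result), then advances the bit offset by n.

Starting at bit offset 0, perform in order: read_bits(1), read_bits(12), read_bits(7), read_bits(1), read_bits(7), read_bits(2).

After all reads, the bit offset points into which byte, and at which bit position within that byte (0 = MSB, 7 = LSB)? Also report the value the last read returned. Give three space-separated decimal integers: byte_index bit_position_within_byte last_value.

Answer: 3 6 3

Derivation:
Read 1: bits[0:1] width=1 -> value=1 (bin 1); offset now 1 = byte 0 bit 1; 39 bits remain
Read 2: bits[1:13] width=12 -> value=185 (bin 000010111001); offset now 13 = byte 1 bit 5; 27 bits remain
Read 3: bits[13:20] width=7 -> value=46 (bin 0101110); offset now 20 = byte 2 bit 4; 20 bits remain
Read 4: bits[20:21] width=1 -> value=1 (bin 1); offset now 21 = byte 2 bit 5; 19 bits remain
Read 5: bits[21:28] width=7 -> value=21 (bin 0010101); offset now 28 = byte 3 bit 4; 12 bits remain
Read 6: bits[28:30] width=2 -> value=3 (bin 11); offset now 30 = byte 3 bit 6; 10 bits remain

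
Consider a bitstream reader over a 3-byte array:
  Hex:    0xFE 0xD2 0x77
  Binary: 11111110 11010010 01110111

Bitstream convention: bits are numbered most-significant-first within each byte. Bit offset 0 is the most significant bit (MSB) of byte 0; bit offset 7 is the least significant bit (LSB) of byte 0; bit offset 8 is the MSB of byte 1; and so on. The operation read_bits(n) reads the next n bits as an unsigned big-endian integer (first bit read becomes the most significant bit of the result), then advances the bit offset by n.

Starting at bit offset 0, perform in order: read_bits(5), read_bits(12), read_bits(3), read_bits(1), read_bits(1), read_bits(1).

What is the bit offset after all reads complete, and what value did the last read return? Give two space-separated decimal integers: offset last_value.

Answer: 23 1

Derivation:
Read 1: bits[0:5] width=5 -> value=31 (bin 11111); offset now 5 = byte 0 bit 5; 19 bits remain
Read 2: bits[5:17] width=12 -> value=3492 (bin 110110100100); offset now 17 = byte 2 bit 1; 7 bits remain
Read 3: bits[17:20] width=3 -> value=7 (bin 111); offset now 20 = byte 2 bit 4; 4 bits remain
Read 4: bits[20:21] width=1 -> value=0 (bin 0); offset now 21 = byte 2 bit 5; 3 bits remain
Read 5: bits[21:22] width=1 -> value=1 (bin 1); offset now 22 = byte 2 bit 6; 2 bits remain
Read 6: bits[22:23] width=1 -> value=1 (bin 1); offset now 23 = byte 2 bit 7; 1 bits remain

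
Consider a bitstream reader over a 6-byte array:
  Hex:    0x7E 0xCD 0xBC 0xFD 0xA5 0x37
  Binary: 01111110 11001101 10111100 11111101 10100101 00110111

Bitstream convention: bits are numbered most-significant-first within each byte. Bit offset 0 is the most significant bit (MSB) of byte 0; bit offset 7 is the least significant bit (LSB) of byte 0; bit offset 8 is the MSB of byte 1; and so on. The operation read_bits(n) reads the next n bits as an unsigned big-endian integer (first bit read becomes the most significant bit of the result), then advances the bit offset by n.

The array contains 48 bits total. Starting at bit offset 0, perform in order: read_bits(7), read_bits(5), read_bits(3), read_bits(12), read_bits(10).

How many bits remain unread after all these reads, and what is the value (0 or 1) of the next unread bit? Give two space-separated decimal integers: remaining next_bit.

Read 1: bits[0:7] width=7 -> value=63 (bin 0111111); offset now 7 = byte 0 bit 7; 41 bits remain
Read 2: bits[7:12] width=5 -> value=12 (bin 01100); offset now 12 = byte 1 bit 4; 36 bits remain
Read 3: bits[12:15] width=3 -> value=6 (bin 110); offset now 15 = byte 1 bit 7; 33 bits remain
Read 4: bits[15:27] width=12 -> value=3559 (bin 110111100111); offset now 27 = byte 3 bit 3; 21 bits remain
Read 5: bits[27:37] width=10 -> value=948 (bin 1110110100); offset now 37 = byte 4 bit 5; 11 bits remain

Answer: 11 1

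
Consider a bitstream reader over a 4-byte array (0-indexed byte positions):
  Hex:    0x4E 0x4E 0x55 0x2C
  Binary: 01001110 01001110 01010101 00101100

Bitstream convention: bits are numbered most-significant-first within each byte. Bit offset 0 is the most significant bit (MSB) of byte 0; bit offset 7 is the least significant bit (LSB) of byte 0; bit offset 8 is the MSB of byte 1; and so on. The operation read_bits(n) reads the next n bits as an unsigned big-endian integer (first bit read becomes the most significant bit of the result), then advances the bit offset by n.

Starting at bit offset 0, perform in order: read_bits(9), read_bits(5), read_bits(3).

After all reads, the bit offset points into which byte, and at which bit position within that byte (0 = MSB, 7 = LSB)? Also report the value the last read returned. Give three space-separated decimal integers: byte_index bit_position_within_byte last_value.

Read 1: bits[0:9] width=9 -> value=156 (bin 010011100); offset now 9 = byte 1 bit 1; 23 bits remain
Read 2: bits[9:14] width=5 -> value=19 (bin 10011); offset now 14 = byte 1 bit 6; 18 bits remain
Read 3: bits[14:17] width=3 -> value=4 (bin 100); offset now 17 = byte 2 bit 1; 15 bits remain

Answer: 2 1 4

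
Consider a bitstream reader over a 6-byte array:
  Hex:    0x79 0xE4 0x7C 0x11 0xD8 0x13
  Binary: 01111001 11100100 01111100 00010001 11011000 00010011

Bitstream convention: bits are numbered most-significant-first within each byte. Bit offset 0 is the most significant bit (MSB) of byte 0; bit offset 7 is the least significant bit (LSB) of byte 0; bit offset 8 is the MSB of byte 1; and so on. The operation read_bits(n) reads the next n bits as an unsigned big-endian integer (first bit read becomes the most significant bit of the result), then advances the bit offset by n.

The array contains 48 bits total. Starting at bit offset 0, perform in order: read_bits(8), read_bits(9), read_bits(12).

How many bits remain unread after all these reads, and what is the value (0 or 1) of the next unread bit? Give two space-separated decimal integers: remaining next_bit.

Answer: 19 0

Derivation:
Read 1: bits[0:8] width=8 -> value=121 (bin 01111001); offset now 8 = byte 1 bit 0; 40 bits remain
Read 2: bits[8:17] width=9 -> value=456 (bin 111001000); offset now 17 = byte 2 bit 1; 31 bits remain
Read 3: bits[17:29] width=12 -> value=3970 (bin 111110000010); offset now 29 = byte 3 bit 5; 19 bits remain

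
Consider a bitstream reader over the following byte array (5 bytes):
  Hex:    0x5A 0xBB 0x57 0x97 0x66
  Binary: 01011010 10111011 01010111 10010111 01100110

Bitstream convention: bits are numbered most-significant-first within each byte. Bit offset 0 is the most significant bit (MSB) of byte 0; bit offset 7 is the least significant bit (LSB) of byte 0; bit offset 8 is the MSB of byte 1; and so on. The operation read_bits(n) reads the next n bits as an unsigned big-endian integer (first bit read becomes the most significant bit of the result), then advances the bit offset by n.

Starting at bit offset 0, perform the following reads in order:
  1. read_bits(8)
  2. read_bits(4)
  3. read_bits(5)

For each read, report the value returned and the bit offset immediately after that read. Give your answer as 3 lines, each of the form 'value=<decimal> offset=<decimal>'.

Answer: value=90 offset=8
value=11 offset=12
value=22 offset=17

Derivation:
Read 1: bits[0:8] width=8 -> value=90 (bin 01011010); offset now 8 = byte 1 bit 0; 32 bits remain
Read 2: bits[8:12] width=4 -> value=11 (bin 1011); offset now 12 = byte 1 bit 4; 28 bits remain
Read 3: bits[12:17] width=5 -> value=22 (bin 10110); offset now 17 = byte 2 bit 1; 23 bits remain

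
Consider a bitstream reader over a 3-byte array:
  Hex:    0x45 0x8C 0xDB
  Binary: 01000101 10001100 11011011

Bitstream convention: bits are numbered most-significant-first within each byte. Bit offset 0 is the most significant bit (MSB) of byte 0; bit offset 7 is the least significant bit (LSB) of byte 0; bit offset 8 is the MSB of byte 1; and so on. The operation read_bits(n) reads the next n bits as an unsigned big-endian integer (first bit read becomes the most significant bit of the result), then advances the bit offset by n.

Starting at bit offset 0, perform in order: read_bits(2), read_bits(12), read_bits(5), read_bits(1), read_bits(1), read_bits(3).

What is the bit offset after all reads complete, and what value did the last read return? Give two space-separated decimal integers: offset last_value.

Answer: 24 3

Derivation:
Read 1: bits[0:2] width=2 -> value=1 (bin 01); offset now 2 = byte 0 bit 2; 22 bits remain
Read 2: bits[2:14] width=12 -> value=355 (bin 000101100011); offset now 14 = byte 1 bit 6; 10 bits remain
Read 3: bits[14:19] width=5 -> value=6 (bin 00110); offset now 19 = byte 2 bit 3; 5 bits remain
Read 4: bits[19:20] width=1 -> value=1 (bin 1); offset now 20 = byte 2 bit 4; 4 bits remain
Read 5: bits[20:21] width=1 -> value=1 (bin 1); offset now 21 = byte 2 bit 5; 3 bits remain
Read 6: bits[21:24] width=3 -> value=3 (bin 011); offset now 24 = byte 3 bit 0; 0 bits remain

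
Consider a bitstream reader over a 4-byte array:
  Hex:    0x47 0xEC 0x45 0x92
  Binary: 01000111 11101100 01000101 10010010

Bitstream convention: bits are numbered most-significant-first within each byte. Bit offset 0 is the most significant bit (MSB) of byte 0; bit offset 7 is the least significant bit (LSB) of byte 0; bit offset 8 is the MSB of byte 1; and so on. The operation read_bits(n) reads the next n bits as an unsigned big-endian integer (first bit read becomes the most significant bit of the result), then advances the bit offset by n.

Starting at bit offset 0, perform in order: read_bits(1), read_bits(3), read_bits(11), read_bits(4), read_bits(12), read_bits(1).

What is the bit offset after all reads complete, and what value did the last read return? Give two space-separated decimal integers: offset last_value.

Answer: 32 0

Derivation:
Read 1: bits[0:1] width=1 -> value=0 (bin 0); offset now 1 = byte 0 bit 1; 31 bits remain
Read 2: bits[1:4] width=3 -> value=4 (bin 100); offset now 4 = byte 0 bit 4; 28 bits remain
Read 3: bits[4:15] width=11 -> value=1014 (bin 01111110110); offset now 15 = byte 1 bit 7; 17 bits remain
Read 4: bits[15:19] width=4 -> value=2 (bin 0010); offset now 19 = byte 2 bit 3; 13 bits remain
Read 5: bits[19:31] width=12 -> value=713 (bin 001011001001); offset now 31 = byte 3 bit 7; 1 bits remain
Read 6: bits[31:32] width=1 -> value=0 (bin 0); offset now 32 = byte 4 bit 0; 0 bits remain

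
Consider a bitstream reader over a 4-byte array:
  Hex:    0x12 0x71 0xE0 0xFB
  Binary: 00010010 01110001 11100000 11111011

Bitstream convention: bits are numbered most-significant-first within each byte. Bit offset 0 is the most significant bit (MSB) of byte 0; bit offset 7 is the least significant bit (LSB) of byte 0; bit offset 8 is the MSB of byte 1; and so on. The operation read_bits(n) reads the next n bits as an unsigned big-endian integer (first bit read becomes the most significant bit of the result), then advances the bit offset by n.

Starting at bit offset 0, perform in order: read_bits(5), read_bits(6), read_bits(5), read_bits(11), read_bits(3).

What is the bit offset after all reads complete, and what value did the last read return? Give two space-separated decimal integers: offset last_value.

Answer: 30 6

Derivation:
Read 1: bits[0:5] width=5 -> value=2 (bin 00010); offset now 5 = byte 0 bit 5; 27 bits remain
Read 2: bits[5:11] width=6 -> value=19 (bin 010011); offset now 11 = byte 1 bit 3; 21 bits remain
Read 3: bits[11:16] width=5 -> value=17 (bin 10001); offset now 16 = byte 2 bit 0; 16 bits remain
Read 4: bits[16:27] width=11 -> value=1799 (bin 11100000111); offset now 27 = byte 3 bit 3; 5 bits remain
Read 5: bits[27:30] width=3 -> value=6 (bin 110); offset now 30 = byte 3 bit 6; 2 bits remain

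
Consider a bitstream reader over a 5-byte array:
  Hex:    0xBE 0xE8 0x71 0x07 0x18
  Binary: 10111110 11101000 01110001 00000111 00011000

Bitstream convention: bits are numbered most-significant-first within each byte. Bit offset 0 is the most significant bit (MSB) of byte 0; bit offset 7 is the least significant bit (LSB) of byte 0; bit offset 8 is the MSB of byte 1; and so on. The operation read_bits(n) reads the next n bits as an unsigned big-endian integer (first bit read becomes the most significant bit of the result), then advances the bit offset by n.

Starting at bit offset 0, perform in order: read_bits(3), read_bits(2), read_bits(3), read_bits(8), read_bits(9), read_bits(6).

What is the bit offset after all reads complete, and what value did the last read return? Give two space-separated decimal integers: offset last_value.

Read 1: bits[0:3] width=3 -> value=5 (bin 101); offset now 3 = byte 0 bit 3; 37 bits remain
Read 2: bits[3:5] width=2 -> value=3 (bin 11); offset now 5 = byte 0 bit 5; 35 bits remain
Read 3: bits[5:8] width=3 -> value=6 (bin 110); offset now 8 = byte 1 bit 0; 32 bits remain
Read 4: bits[8:16] width=8 -> value=232 (bin 11101000); offset now 16 = byte 2 bit 0; 24 bits remain
Read 5: bits[16:25] width=9 -> value=226 (bin 011100010); offset now 25 = byte 3 bit 1; 15 bits remain
Read 6: bits[25:31] width=6 -> value=3 (bin 000011); offset now 31 = byte 3 bit 7; 9 bits remain

Answer: 31 3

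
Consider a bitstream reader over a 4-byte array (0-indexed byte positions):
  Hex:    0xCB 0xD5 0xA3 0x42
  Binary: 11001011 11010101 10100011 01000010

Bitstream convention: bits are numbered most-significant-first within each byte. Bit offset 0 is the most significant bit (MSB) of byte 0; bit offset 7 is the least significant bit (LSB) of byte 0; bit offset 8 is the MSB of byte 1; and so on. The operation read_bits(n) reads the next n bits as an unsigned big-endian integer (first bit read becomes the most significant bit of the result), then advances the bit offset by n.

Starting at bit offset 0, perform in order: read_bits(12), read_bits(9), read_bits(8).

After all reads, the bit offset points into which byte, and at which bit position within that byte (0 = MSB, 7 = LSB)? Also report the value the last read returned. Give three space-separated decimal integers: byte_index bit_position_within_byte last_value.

Read 1: bits[0:12] width=12 -> value=3261 (bin 110010111101); offset now 12 = byte 1 bit 4; 20 bits remain
Read 2: bits[12:21] width=9 -> value=180 (bin 010110100); offset now 21 = byte 2 bit 5; 11 bits remain
Read 3: bits[21:29] width=8 -> value=104 (bin 01101000); offset now 29 = byte 3 bit 5; 3 bits remain

Answer: 3 5 104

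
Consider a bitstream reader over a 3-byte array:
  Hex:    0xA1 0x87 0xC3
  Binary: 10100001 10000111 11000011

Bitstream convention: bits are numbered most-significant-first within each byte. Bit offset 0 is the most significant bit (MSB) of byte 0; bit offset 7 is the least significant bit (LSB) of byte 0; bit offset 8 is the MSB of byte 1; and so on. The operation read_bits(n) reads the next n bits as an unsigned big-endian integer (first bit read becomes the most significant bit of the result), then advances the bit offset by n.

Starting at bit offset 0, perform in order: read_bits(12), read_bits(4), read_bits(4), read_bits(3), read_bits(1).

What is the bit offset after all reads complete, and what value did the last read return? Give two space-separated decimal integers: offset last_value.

Answer: 24 1

Derivation:
Read 1: bits[0:12] width=12 -> value=2584 (bin 101000011000); offset now 12 = byte 1 bit 4; 12 bits remain
Read 2: bits[12:16] width=4 -> value=7 (bin 0111); offset now 16 = byte 2 bit 0; 8 bits remain
Read 3: bits[16:20] width=4 -> value=12 (bin 1100); offset now 20 = byte 2 bit 4; 4 bits remain
Read 4: bits[20:23] width=3 -> value=1 (bin 001); offset now 23 = byte 2 bit 7; 1 bits remain
Read 5: bits[23:24] width=1 -> value=1 (bin 1); offset now 24 = byte 3 bit 0; 0 bits remain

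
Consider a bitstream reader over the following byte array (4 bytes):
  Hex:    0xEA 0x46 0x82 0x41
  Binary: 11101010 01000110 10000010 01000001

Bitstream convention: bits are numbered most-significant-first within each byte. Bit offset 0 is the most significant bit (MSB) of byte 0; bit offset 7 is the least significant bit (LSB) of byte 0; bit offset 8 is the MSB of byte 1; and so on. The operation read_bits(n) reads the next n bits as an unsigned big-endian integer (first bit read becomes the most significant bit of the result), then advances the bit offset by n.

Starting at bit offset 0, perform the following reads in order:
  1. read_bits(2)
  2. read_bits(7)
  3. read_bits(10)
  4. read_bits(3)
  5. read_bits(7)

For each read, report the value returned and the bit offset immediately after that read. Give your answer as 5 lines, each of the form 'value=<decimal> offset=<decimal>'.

Answer: value=3 offset=2
value=84 offset=9
value=564 offset=19
value=0 offset=22
value=72 offset=29

Derivation:
Read 1: bits[0:2] width=2 -> value=3 (bin 11); offset now 2 = byte 0 bit 2; 30 bits remain
Read 2: bits[2:9] width=7 -> value=84 (bin 1010100); offset now 9 = byte 1 bit 1; 23 bits remain
Read 3: bits[9:19] width=10 -> value=564 (bin 1000110100); offset now 19 = byte 2 bit 3; 13 bits remain
Read 4: bits[19:22] width=3 -> value=0 (bin 000); offset now 22 = byte 2 bit 6; 10 bits remain
Read 5: bits[22:29] width=7 -> value=72 (bin 1001000); offset now 29 = byte 3 bit 5; 3 bits remain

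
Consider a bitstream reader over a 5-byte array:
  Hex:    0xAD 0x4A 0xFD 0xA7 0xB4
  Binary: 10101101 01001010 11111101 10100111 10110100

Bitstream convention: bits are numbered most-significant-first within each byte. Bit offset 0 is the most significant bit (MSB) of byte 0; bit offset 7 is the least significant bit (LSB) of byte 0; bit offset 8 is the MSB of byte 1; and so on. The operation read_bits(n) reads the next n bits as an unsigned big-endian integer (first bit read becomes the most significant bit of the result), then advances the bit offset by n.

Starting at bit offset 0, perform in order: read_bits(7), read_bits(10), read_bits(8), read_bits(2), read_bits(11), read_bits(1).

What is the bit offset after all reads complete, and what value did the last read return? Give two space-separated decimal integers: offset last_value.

Read 1: bits[0:7] width=7 -> value=86 (bin 1010110); offset now 7 = byte 0 bit 7; 33 bits remain
Read 2: bits[7:17] width=10 -> value=661 (bin 1010010101); offset now 17 = byte 2 bit 1; 23 bits remain
Read 3: bits[17:25] width=8 -> value=251 (bin 11111011); offset now 25 = byte 3 bit 1; 15 bits remain
Read 4: bits[25:27] width=2 -> value=1 (bin 01); offset now 27 = byte 3 bit 3; 13 bits remain
Read 5: bits[27:38] width=11 -> value=493 (bin 00111101101); offset now 38 = byte 4 bit 6; 2 bits remain
Read 6: bits[38:39] width=1 -> value=0 (bin 0); offset now 39 = byte 4 bit 7; 1 bits remain

Answer: 39 0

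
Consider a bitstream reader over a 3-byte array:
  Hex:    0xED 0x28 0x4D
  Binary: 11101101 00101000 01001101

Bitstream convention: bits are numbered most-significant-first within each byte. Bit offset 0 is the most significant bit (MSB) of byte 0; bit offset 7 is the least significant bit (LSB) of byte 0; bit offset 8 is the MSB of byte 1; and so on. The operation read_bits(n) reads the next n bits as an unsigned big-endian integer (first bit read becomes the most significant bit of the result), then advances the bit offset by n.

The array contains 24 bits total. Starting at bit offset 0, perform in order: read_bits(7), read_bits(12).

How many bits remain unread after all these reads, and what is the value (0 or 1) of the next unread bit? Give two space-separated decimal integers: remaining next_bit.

Read 1: bits[0:7] width=7 -> value=118 (bin 1110110); offset now 7 = byte 0 bit 7; 17 bits remain
Read 2: bits[7:19] width=12 -> value=2370 (bin 100101000010); offset now 19 = byte 2 bit 3; 5 bits remain

Answer: 5 0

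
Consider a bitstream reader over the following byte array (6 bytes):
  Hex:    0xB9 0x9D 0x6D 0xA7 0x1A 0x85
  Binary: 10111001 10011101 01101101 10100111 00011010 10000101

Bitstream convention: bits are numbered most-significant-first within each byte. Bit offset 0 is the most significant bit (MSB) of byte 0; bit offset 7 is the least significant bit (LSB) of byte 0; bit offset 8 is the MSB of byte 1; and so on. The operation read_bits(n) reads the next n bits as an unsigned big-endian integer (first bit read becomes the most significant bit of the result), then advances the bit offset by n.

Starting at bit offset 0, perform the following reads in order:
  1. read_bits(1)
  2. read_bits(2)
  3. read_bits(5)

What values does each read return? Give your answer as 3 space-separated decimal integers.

Answer: 1 1 25

Derivation:
Read 1: bits[0:1] width=1 -> value=1 (bin 1); offset now 1 = byte 0 bit 1; 47 bits remain
Read 2: bits[1:3] width=2 -> value=1 (bin 01); offset now 3 = byte 0 bit 3; 45 bits remain
Read 3: bits[3:8] width=5 -> value=25 (bin 11001); offset now 8 = byte 1 bit 0; 40 bits remain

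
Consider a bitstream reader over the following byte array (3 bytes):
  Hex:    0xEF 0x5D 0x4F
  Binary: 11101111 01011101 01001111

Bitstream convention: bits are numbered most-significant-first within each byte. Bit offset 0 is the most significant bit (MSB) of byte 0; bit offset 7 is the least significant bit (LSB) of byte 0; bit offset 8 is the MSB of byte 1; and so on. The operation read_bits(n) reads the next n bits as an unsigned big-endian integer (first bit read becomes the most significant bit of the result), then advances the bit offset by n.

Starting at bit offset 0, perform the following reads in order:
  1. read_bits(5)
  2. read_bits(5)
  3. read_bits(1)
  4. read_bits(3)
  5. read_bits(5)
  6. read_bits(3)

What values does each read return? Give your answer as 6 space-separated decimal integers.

Answer: 29 29 0 7 10 3

Derivation:
Read 1: bits[0:5] width=5 -> value=29 (bin 11101); offset now 5 = byte 0 bit 5; 19 bits remain
Read 2: bits[5:10] width=5 -> value=29 (bin 11101); offset now 10 = byte 1 bit 2; 14 bits remain
Read 3: bits[10:11] width=1 -> value=0 (bin 0); offset now 11 = byte 1 bit 3; 13 bits remain
Read 4: bits[11:14] width=3 -> value=7 (bin 111); offset now 14 = byte 1 bit 6; 10 bits remain
Read 5: bits[14:19] width=5 -> value=10 (bin 01010); offset now 19 = byte 2 bit 3; 5 bits remain
Read 6: bits[19:22] width=3 -> value=3 (bin 011); offset now 22 = byte 2 bit 6; 2 bits remain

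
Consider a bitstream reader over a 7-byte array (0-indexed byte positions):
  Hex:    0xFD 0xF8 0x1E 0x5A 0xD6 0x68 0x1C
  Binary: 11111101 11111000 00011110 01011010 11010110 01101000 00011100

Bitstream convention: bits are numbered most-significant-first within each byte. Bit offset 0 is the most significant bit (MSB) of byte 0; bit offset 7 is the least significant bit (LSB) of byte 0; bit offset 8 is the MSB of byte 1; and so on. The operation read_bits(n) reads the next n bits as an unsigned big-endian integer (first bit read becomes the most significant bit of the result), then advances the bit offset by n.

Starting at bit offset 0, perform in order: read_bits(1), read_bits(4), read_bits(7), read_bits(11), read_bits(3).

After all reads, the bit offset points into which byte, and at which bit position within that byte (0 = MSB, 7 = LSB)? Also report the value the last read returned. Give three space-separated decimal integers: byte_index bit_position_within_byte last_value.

Answer: 3 2 1

Derivation:
Read 1: bits[0:1] width=1 -> value=1 (bin 1); offset now 1 = byte 0 bit 1; 55 bits remain
Read 2: bits[1:5] width=4 -> value=15 (bin 1111); offset now 5 = byte 0 bit 5; 51 bits remain
Read 3: bits[5:12] width=7 -> value=95 (bin 1011111); offset now 12 = byte 1 bit 4; 44 bits remain
Read 4: bits[12:23] width=11 -> value=1039 (bin 10000001111); offset now 23 = byte 2 bit 7; 33 bits remain
Read 5: bits[23:26] width=3 -> value=1 (bin 001); offset now 26 = byte 3 bit 2; 30 bits remain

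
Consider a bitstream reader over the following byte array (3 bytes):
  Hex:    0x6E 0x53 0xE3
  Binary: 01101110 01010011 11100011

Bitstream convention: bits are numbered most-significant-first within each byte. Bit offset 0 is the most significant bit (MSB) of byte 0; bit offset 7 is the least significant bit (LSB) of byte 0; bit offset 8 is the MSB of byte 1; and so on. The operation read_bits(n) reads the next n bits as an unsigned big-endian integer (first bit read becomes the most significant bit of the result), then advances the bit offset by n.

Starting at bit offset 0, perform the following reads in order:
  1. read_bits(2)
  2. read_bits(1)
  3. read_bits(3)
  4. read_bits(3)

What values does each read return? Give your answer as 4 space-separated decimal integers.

Answer: 1 1 3 4

Derivation:
Read 1: bits[0:2] width=2 -> value=1 (bin 01); offset now 2 = byte 0 bit 2; 22 bits remain
Read 2: bits[2:3] width=1 -> value=1 (bin 1); offset now 3 = byte 0 bit 3; 21 bits remain
Read 3: bits[3:6] width=3 -> value=3 (bin 011); offset now 6 = byte 0 bit 6; 18 bits remain
Read 4: bits[6:9] width=3 -> value=4 (bin 100); offset now 9 = byte 1 bit 1; 15 bits remain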